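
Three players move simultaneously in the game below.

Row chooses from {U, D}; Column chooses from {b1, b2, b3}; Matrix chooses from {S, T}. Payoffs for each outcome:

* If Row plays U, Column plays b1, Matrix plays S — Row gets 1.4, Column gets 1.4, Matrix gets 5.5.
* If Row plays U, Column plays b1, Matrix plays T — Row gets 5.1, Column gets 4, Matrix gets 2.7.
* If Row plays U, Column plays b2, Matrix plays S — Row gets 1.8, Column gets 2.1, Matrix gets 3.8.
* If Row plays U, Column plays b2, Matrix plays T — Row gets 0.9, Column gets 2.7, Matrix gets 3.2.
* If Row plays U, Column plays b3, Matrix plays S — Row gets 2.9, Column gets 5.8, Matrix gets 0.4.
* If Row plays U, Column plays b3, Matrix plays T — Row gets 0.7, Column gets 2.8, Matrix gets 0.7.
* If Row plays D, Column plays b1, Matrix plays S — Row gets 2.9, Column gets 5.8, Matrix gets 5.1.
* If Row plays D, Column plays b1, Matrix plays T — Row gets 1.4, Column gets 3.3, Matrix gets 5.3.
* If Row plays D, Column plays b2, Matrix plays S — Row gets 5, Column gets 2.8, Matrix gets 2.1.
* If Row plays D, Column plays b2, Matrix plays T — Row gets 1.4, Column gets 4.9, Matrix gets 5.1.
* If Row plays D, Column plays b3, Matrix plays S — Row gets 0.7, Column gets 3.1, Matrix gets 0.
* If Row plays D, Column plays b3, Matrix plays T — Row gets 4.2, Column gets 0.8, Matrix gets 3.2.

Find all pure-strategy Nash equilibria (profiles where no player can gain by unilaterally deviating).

(D, b2, T)

Row against (b1, S): payoffs 1.4, 2.9 → best response D.
Row against (b1, T): payoffs 5.1, 1.4 → best response U.
Row against (b2, S): payoffs 1.8, 5 → best response D.
Row against (b2, T): payoffs 0.9, 1.4 → best response D.
Row against (b3, S): payoffs 2.9, 0.7 → best response U.
Row against (b3, T): payoffs 0.7, 4.2 → best response D.
Column against (U, S): payoffs 1.4, 2.1, 5.8 → best response b3.
Column against (U, T): payoffs 4, 2.7, 2.8 → best response b1.
Column against (D, S): payoffs 5.8, 2.8, 3.1 → best response b1.
Column against (D, T): payoffs 3.3, 4.9, 0.8 → best response b2.
Matrix against (U, b1): payoffs 5.5, 2.7 → best response S.
Matrix against (U, b2): payoffs 3.8, 3.2 → best response S.
Matrix against (U, b3): payoffs 0.4, 0.7 → best response T.
Matrix against (D, b1): payoffs 5.1, 5.3 → best response T.
Matrix against (D, b2): payoffs 2.1, 5.1 → best response T.
Matrix against (D, b3): payoffs 0, 3.2 → best response T.
Mutual best responses: (D, b2, T).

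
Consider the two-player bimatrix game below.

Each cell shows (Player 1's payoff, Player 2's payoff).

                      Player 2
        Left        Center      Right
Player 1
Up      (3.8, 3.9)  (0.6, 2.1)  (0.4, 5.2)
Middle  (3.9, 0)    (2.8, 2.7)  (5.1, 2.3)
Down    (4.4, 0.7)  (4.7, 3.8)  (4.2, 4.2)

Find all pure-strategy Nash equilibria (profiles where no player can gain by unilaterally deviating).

(Up, Left): Player 1 can switch to Middle (3.8 → 3.9). Not NE.
(Up, Center): Player 1 can switch to Middle (0.6 → 2.8). Not NE.
(Up, Right): Player 1 can switch to Middle (0.4 → 5.1). Not NE.
(Middle, Left): Player 1 can switch to Down (3.9 → 4.4). Not NE.
(Middle, Center): Player 1 can switch to Down (2.8 → 4.7). Not NE.
(Middle, Right): Player 2 can switch to Center (2.3 → 2.7). Not NE.
(Down, Left): Player 2 can switch to Center (0.7 → 3.8). Not NE.
(Down, Center): Player 2 can switch to Right (3.8 → 4.2). Not NE.
(Down, Right): Player 1 can switch to Middle (4.2 → 5.1). Not NE.

none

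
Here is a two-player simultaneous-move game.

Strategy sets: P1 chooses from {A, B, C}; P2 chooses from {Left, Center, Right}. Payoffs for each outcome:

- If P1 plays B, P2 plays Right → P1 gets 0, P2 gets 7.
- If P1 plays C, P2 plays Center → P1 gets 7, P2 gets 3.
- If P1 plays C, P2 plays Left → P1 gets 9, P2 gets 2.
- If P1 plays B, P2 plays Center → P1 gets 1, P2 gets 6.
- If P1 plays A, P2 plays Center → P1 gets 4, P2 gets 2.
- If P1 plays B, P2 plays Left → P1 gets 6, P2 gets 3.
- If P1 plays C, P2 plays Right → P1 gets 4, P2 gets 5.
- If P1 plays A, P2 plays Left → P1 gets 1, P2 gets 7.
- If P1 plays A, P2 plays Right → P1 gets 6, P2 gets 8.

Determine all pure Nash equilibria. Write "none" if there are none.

Check each profile: it is a Nash equilibrium iff no player can strictly gain by switching unilaterally.
(A, Left): P1 can switch to B (1 → 6). Not NE.
(A, Center): P1 can switch to C (4 → 7). Not NE.
(A, Right): P1 gets 6, best alternative 4; P2 gets 8, best alternative 7. No profitable deviation — NE.
(B, Left): P1 can switch to C (6 → 9). Not NE.
(B, Center): P1 can switch to A (1 → 4). Not NE.
(B, Right): P1 can switch to A (0 → 6). Not NE.
(C, Left): P2 can switch to Center (2 → 3). Not NE.
(C, Center): P2 can switch to Right (3 → 5). Not NE.
(C, Right): P1 can switch to A (4 → 6). Not NE.

Pure NE: (A, Right)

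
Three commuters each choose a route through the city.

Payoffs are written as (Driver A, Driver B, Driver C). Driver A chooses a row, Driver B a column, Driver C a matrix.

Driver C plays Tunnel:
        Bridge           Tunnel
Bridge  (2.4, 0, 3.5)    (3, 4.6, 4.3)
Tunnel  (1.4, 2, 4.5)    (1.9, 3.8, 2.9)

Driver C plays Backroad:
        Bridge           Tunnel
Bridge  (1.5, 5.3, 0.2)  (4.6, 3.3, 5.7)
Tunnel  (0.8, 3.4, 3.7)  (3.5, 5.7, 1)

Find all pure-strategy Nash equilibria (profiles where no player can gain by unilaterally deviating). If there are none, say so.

No pure-strategy Nash equilibrium.

Check each profile: it is a Nash equilibrium iff no player can strictly gain by switching unilaterally.
(Bridge, Bridge, Tunnel): Driver B can switch to Tunnel (0 → 4.6). Not NE.
(Bridge, Bridge, Backroad): Driver C can switch to Tunnel (0.2 → 3.5). Not NE.
(Bridge, Tunnel, Tunnel): Driver C can switch to Backroad (4.3 → 5.7). Not NE.
(Bridge, Tunnel, Backroad): Driver B can switch to Bridge (3.3 → 5.3). Not NE.
(Tunnel, Bridge, Tunnel): Driver A can switch to Bridge (1.4 → 2.4). Not NE.
(Tunnel, Bridge, Backroad): Driver A can switch to Bridge (0.8 → 1.5). Not NE.
(The remaining 2 profiles each have a profitable deviation by the same check.)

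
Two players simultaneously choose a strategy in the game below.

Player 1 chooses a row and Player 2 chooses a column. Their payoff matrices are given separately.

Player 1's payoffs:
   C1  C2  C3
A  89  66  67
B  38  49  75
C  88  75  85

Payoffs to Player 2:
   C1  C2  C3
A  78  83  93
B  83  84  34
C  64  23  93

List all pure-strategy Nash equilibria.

Check each profile: it is a Nash equilibrium iff no player can strictly gain by switching unilaterally.
(A, C1): Player 2 can switch to C2 (78 → 83). Not NE.
(A, C2): Player 1 can switch to C (66 → 75). Not NE.
(A, C3): Player 1 can switch to B (67 → 75). Not NE.
(B, C1): Player 1 can switch to A (38 → 89). Not NE.
(B, C2): Player 1 can switch to A (49 → 66). Not NE.
(B, C3): Player 1 can switch to C (75 → 85). Not NE.
(C, C1): Player 1 can switch to A (88 → 89). Not NE.
(C, C2): Player 2 can switch to C1 (23 → 64). Not NE.
(C, C3): Player 1 gets 85, best alternative 75; Player 2 gets 93, best alternative 64. No profitable deviation — NE.

The unique pure-strategy Nash equilibrium is (C, C3).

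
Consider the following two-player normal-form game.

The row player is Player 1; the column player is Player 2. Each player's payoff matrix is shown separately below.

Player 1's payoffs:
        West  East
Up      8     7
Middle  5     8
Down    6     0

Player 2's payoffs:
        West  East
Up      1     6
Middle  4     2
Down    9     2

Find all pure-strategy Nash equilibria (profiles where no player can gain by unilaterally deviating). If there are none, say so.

No pure-strategy Nash equilibrium.

Player 1 against West: payoffs 8, 5, 6 → best response Up.
Player 1 against East: payoffs 7, 8, 0 → best response Middle.
Player 2 against Up: payoffs 1, 6 → best response East.
Player 2 against Middle: payoffs 4, 2 → best response West.
Player 2 against Down: payoffs 9, 2 → best response West.
No profile is a mutual best response for all players.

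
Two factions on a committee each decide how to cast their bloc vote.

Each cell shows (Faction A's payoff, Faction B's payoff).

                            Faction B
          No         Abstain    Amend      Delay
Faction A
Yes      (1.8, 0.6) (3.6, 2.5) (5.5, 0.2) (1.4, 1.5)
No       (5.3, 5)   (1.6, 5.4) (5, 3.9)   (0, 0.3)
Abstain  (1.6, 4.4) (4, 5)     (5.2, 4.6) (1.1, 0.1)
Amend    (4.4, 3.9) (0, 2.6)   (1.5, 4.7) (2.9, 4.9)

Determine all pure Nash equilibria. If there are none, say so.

(Yes, No): Faction A can switch to No (1.8 → 5.3). Not NE.
(Yes, Abstain): Faction A can switch to Abstain (3.6 → 4). Not NE.
(Yes, Amend): Faction B can switch to No (0.2 → 0.6). Not NE.
(Yes, Delay): Faction A can switch to Amend (1.4 → 2.9). Not NE.
(No, No): Faction B can switch to Abstain (5 → 5.4). Not NE.
(No, Abstain): Faction A can switch to Yes (1.6 → 3.6). Not NE.
(No, Amend): Faction A can switch to Yes (5 → 5.5). Not NE.
(No, Delay): Faction A can switch to Yes (0 → 1.4). Not NE.
(Abstain, No): Faction A can switch to Yes (1.6 → 1.8). Not NE.
(Abstain, Abstain): Faction A gets 4, best alternative 3.6; Faction B gets 5, best alternative 4.6. No profitable deviation — NE.
(Abstain, Amend): Faction A can switch to Yes (5.2 → 5.5). Not NE.
(Abstain, Delay): Faction A can switch to Yes (1.1 → 1.4). Not NE.
(Amend, No): Faction A can switch to No (4.4 → 5.3). Not NE.
(Amend, Delay): Faction A gets 2.9, best alternative 1.4; Faction B gets 4.9, best alternative 4.7. No profitable deviation — NE.
(The remaining 2 profiles each have a profitable deviation by the same check.)

Pure-strategy Nash equilibria: (Abstain, Abstain) and (Amend, Delay)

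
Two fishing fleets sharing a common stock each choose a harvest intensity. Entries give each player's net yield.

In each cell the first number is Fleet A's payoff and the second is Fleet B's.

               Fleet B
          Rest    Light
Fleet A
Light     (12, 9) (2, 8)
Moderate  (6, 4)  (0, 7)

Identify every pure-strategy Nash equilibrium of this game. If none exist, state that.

(Light, Rest): Fleet A gets 12, best alternative 6; Fleet B gets 9, best alternative 8. No profitable deviation — NE.
(Light, Light): Fleet B can switch to Rest (8 → 9). Not NE.
(Moderate, Rest): Fleet A can switch to Light (6 → 12). Not NE.
(Moderate, Light): Fleet A can switch to Light (0 → 2). Not NE.

(Light, Rest)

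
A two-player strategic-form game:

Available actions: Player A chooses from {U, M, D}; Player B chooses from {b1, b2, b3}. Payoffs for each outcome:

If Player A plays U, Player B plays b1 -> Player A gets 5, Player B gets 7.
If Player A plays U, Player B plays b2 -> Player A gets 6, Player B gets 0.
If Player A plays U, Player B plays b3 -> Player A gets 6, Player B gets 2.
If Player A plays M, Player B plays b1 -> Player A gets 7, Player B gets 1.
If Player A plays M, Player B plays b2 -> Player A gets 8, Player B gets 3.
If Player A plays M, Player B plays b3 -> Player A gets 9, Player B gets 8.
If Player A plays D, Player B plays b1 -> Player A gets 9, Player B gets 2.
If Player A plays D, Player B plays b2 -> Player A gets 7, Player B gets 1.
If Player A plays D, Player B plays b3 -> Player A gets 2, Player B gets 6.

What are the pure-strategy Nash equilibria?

Pure NE: (M, b3)

For each player, find the best response to each opponent profile; mutual best responses are the pure NE.
Player A against b1: payoffs 5, 7, 9 → best response D.
Player A against b2: payoffs 6, 8, 7 → best response M.
Player A against b3: payoffs 6, 9, 2 → best response M.
Player B against U: payoffs 7, 0, 2 → best response b1.
Player B against M: payoffs 1, 3, 8 → best response b3.
Player B against D: payoffs 2, 1, 6 → best response b3.
Mutual best responses: (M, b3).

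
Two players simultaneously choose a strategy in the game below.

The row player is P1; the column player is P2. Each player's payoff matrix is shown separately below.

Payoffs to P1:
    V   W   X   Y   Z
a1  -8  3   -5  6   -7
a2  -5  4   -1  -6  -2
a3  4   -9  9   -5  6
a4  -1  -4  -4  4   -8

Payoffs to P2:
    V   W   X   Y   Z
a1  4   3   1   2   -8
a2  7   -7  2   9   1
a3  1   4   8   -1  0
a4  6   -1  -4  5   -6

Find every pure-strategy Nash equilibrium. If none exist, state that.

For each player, find the best response to each opponent profile; mutual best responses are the pure NE.
P1 against V: payoffs -8, -5, 4, -1 → best response a3.
P1 against W: payoffs 3, 4, -9, -4 → best response a2.
P1 against X: payoffs -5, -1, 9, -4 → best response a3.
P1 against Y: payoffs 6, -6, -5, 4 → best response a1.
P1 against Z: payoffs -7, -2, 6, -8 → best response a3.
P2 against a1: payoffs 4, 3, 1, 2, -8 → best response V.
P2 against a2: payoffs 7, -7, 2, 9, 1 → best response Y.
P2 against a3: payoffs 1, 4, 8, -1, 0 → best response X.
P2 against a4: payoffs 6, -1, -4, 5, -6 → best response V.
Mutual best responses: (a3, X).

The unique pure-strategy Nash equilibrium is (a3, X).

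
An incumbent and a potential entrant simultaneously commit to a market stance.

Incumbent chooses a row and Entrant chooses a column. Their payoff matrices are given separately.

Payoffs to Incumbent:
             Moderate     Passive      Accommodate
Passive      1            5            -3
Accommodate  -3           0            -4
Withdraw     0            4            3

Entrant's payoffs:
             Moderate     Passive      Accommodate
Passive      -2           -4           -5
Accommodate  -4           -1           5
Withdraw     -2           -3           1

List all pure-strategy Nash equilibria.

The pure Nash equilibria are (Passive, Moderate) and (Withdraw, Accommodate).

For each player, find the best response to each opponent profile; mutual best responses are the pure NE.
Incumbent against Moderate: payoffs 1, -3, 0 → best response Passive.
Incumbent against Passive: payoffs 5, 0, 4 → best response Passive.
Incumbent against Accommodate: payoffs -3, -4, 3 → best response Withdraw.
Entrant against Passive: payoffs -2, -4, -5 → best response Moderate.
Entrant against Accommodate: payoffs -4, -1, 5 → best response Accommodate.
Entrant against Withdraw: payoffs -2, -3, 1 → best response Accommodate.
Mutual best responses: (Passive, Moderate); (Withdraw, Accommodate).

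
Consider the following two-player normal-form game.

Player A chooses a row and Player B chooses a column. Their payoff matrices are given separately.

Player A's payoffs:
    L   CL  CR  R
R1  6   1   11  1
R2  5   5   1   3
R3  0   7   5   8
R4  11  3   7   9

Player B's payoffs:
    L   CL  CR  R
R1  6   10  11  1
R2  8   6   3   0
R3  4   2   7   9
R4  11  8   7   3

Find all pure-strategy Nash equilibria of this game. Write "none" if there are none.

The pure Nash equilibria are (R1, CR); (R4, L).

For each strategy profile, look for a profitable unilateral deviation.
(R1, L): Player A can switch to R4 (6 → 11). Not NE.
(R1, CL): Player A can switch to R2 (1 → 5). Not NE.
(R1, CR): Player A gets 11, best alternative 7; Player B gets 11, best alternative 10. No profitable deviation — NE.
(R1, R): Player A can switch to R2 (1 → 3). Not NE.
(R2, L): Player A can switch to R1 (5 → 6). Not NE.
(R2, CL): Player A can switch to R3 (5 → 7). Not NE.
(R2, CR): Player A can switch to R1 (1 → 11). Not NE.
(R2, R): Player A can switch to R3 (3 → 8). Not NE.
(R3, L): Player A can switch to R1 (0 → 6). Not NE.
(R3, CL): Player B can switch to L (2 → 4). Not NE.
(R3, CR): Player A can switch to R1 (5 → 11). Not NE.
(R4, L): Player A gets 11, best alternative 6; Player B gets 11, best alternative 8. No profitable deviation — NE.
(The remaining 4 profiles each have a profitable deviation by the same check.)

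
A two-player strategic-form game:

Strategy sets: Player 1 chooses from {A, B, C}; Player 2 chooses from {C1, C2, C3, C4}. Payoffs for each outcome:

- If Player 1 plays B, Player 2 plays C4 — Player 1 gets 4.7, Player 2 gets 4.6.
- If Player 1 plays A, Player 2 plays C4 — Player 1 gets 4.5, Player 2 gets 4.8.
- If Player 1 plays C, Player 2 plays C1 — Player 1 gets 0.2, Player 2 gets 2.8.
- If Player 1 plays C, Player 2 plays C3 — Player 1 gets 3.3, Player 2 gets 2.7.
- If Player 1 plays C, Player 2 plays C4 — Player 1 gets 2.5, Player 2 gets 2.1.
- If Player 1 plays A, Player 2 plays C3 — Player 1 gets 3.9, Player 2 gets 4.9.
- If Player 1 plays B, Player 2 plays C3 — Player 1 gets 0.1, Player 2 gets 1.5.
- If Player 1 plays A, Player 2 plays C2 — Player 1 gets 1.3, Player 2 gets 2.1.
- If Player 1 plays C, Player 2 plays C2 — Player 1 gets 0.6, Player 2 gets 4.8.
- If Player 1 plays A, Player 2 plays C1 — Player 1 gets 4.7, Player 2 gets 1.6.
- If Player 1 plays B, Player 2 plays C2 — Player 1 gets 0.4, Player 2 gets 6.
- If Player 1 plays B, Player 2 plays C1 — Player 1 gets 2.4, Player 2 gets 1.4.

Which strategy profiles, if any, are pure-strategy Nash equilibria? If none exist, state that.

(A, C3)

(A, C1): Player 2 can switch to C2 (1.6 → 2.1). Not NE.
(A, C2): Player 2 can switch to C3 (2.1 → 4.9). Not NE.
(A, C3): Player 1 gets 3.9, best alternative 3.3; Player 2 gets 4.9, best alternative 4.8. No profitable deviation — NE.
(A, C4): Player 1 can switch to B (4.5 → 4.7). Not NE.
(B, C1): Player 1 can switch to A (2.4 → 4.7). Not NE.
(B, C2): Player 1 can switch to A (0.4 → 1.3). Not NE.
(B, C3): Player 1 can switch to A (0.1 → 3.9). Not NE.
(The remaining 5 profiles each have a profitable deviation by the same check.)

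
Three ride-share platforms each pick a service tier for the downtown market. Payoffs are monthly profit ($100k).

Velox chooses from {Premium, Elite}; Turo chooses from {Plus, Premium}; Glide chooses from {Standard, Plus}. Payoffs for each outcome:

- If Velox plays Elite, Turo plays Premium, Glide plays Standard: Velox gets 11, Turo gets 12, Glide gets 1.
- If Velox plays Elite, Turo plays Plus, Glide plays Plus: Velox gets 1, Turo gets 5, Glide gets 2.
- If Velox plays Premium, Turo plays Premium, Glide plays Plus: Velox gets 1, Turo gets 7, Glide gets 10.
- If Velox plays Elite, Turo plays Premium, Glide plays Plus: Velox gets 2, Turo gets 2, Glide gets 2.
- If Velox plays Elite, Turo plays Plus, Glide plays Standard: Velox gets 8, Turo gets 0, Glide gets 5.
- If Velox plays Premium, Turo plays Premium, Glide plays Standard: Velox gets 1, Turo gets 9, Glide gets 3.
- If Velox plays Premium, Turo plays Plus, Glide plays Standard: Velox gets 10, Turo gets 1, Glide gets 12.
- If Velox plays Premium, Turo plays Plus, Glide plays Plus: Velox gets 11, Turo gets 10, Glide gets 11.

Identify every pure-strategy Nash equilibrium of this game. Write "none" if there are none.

Mark each player's best response to every combination of opponents' strategies; a profile where every player is best-responding is a pure Nash equilibrium.
Velox against (Plus, Standard): payoffs 10, 8 → best response Premium.
Velox against (Plus, Plus): payoffs 11, 1 → best response Premium.
Velox against (Premium, Standard): payoffs 1, 11 → best response Elite.
Velox against (Premium, Plus): payoffs 1, 2 → best response Elite.
Turo against (Premium, Standard): payoffs 1, 9 → best response Premium.
Turo against (Premium, Plus): payoffs 10, 7 → best response Plus.
Turo against (Elite, Standard): payoffs 0, 12 → best response Premium.
Turo against (Elite, Plus): payoffs 5, 2 → best response Plus.
Glide against (Premium, Plus): payoffs 12, 11 → best response Standard.
Glide against (Premium, Premium): payoffs 3, 10 → best response Plus.
Glide against (Elite, Plus): payoffs 5, 2 → best response Standard.
Glide against (Elite, Premium): payoffs 1, 2 → best response Plus.
No profile is a mutual best response for all players.

This game has no pure Nash equilibrium.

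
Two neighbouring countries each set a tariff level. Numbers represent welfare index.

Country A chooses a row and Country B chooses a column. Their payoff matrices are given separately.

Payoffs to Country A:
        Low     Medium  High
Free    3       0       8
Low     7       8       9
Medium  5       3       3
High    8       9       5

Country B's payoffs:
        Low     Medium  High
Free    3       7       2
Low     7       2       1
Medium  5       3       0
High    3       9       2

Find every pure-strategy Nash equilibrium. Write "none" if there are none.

The unique pure-strategy Nash equilibrium is (High, Medium).

(Free, Low): Country A can switch to Low (3 → 7). Not NE.
(Free, Medium): Country A can switch to Low (0 → 8). Not NE.
(Free, High): Country A can switch to Low (8 → 9). Not NE.
(Low, Low): Country A can switch to High (7 → 8). Not NE.
(Low, Medium): Country A can switch to High (8 → 9). Not NE.
(Low, High): Country B can switch to Low (1 → 7). Not NE.
(Medium, Low): Country A can switch to Low (5 → 7). Not NE.
(Medium, Medium): Country A can switch to Low (3 → 8). Not NE.
(Medium, High): Country A can switch to Free (3 → 8). Not NE.
(High, Low): Country B can switch to Medium (3 → 9). Not NE.
(High, Medium): Country A gets 9, best alternative 8; Country B gets 9, best alternative 3. No profitable deviation — NE.
(High, High): Country A can switch to Free (5 → 8). Not NE.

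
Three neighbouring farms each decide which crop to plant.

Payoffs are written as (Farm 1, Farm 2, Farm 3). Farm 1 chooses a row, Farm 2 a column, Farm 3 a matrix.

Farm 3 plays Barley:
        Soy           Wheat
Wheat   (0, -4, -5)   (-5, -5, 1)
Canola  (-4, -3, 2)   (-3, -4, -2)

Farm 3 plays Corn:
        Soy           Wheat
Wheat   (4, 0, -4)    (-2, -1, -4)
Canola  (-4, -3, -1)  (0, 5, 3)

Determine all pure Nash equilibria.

(Wheat, Soy, Barley): Farm 3 can switch to Corn (-5 → -4). Not NE.
(Wheat, Soy, Corn): Farm 1 gets 4, best alternative -4; Farm 2 gets 0, best alternative -1; Farm 3 gets -4, best alternative -5. No profitable deviation — NE.
(Wheat, Wheat, Barley): Farm 1 can switch to Canola (-5 → -3). Not NE.
(Wheat, Wheat, Corn): Farm 1 can switch to Canola (-2 → 0). Not NE.
(Canola, Soy, Barley): Farm 1 can switch to Wheat (-4 → 0). Not NE.
(Canola, Soy, Corn): Farm 1 can switch to Wheat (-4 → 4). Not NE.
(Canola, Wheat, Barley): Farm 2 can switch to Soy (-4 → -3). Not NE.
(Canola, Wheat, Corn): Farm 1 gets 0, best alternative -2; Farm 2 gets 5, best alternative -3; Farm 3 gets 3, best alternative -2. No profitable deviation — NE.

The pure Nash equilibria are (Wheat, Soy, Corn) and (Canola, Wheat, Corn).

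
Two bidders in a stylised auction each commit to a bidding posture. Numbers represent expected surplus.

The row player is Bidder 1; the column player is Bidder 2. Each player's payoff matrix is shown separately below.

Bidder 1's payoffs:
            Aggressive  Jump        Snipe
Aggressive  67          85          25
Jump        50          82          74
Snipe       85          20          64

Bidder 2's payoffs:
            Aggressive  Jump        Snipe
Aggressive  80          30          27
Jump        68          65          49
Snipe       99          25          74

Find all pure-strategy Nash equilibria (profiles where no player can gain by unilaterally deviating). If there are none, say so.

(Snipe, Aggressive)

For each player, find the best response to each opponent profile; mutual best responses are the pure NE.
Bidder 1 against Aggressive: payoffs 67, 50, 85 → best response Snipe.
Bidder 1 against Jump: payoffs 85, 82, 20 → best response Aggressive.
Bidder 1 against Snipe: payoffs 25, 74, 64 → best response Jump.
Bidder 2 against Aggressive: payoffs 80, 30, 27 → best response Aggressive.
Bidder 2 against Jump: payoffs 68, 65, 49 → best response Aggressive.
Bidder 2 against Snipe: payoffs 99, 25, 74 → best response Aggressive.
Mutual best responses: (Snipe, Aggressive).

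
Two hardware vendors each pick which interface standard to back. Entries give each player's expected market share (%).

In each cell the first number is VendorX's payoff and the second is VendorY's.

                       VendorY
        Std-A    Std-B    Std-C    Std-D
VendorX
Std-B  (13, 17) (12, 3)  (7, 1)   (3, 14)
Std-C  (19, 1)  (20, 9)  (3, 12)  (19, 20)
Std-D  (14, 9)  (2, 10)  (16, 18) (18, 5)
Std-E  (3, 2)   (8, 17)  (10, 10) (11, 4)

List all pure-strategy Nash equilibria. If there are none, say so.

The pure Nash equilibria are (Std-C, Std-D), (Std-D, Std-C).

(Std-B, Std-A): VendorX can switch to Std-C (13 → 19). Not NE.
(Std-B, Std-B): VendorX can switch to Std-C (12 → 20). Not NE.
(Std-B, Std-C): VendorX can switch to Std-D (7 → 16). Not NE.
(Std-B, Std-D): VendorX can switch to Std-C (3 → 19). Not NE.
(Std-C, Std-A): VendorY can switch to Std-B (1 → 9). Not NE.
(Std-C, Std-B): VendorY can switch to Std-C (9 → 12). Not NE.
(Std-C, Std-C): VendorX can switch to Std-B (3 → 7). Not NE.
(Std-C, Std-D): VendorX gets 19, best alternative 18; VendorY gets 20, best alternative 12. No profitable deviation — NE.
(Std-D, Std-A): VendorX can switch to Std-C (14 → 19). Not NE.
(Std-D, Std-C): VendorX gets 16, best alternative 10; VendorY gets 18, best alternative 10. No profitable deviation — NE.
(The remaining 6 profiles each have a profitable deviation by the same check.)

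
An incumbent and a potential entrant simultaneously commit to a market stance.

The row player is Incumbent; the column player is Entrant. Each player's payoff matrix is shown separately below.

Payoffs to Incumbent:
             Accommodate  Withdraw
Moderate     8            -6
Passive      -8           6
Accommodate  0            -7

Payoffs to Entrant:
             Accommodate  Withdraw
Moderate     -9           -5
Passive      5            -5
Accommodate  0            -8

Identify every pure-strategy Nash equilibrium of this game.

This game has no pure Nash equilibrium.

Incumbent against Accommodate: payoffs 8, -8, 0 → best response Moderate.
Incumbent against Withdraw: payoffs -6, 6, -7 → best response Passive.
Entrant against Moderate: payoffs -9, -5 → best response Withdraw.
Entrant against Passive: payoffs 5, -5 → best response Accommodate.
Entrant against Accommodate: payoffs 0, -8 → best response Accommodate.
No profile is a mutual best response for all players.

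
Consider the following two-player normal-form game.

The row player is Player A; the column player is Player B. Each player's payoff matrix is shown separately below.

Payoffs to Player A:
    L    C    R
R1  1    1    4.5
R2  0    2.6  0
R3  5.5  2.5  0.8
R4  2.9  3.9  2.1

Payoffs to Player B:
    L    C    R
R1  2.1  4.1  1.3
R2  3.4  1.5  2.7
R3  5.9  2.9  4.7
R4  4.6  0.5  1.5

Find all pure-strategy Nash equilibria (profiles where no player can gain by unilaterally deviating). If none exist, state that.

Player A against L: payoffs 1, 0, 5.5, 2.9 → best response R3.
Player A against C: payoffs 1, 2.6, 2.5, 3.9 → best response R4.
Player A against R: payoffs 4.5, 0, 0.8, 2.1 → best response R1.
Player B against R1: payoffs 2.1, 4.1, 1.3 → best response C.
Player B against R2: payoffs 3.4, 1.5, 2.7 → best response L.
Player B against R3: payoffs 5.9, 2.9, 4.7 → best response L.
Player B against R4: payoffs 4.6, 0.5, 1.5 → best response L.
Mutual best responses: (R3, L).

(R3, L)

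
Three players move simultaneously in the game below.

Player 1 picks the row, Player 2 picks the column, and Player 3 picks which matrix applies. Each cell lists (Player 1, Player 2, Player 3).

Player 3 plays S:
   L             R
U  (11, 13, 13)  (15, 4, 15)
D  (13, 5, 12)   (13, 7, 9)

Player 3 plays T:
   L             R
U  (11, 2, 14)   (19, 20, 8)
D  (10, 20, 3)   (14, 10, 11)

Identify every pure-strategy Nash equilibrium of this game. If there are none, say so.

Player 1 against (L, S): payoffs 11, 13 → best response D.
Player 1 against (L, T): payoffs 11, 10 → best response U.
Player 1 against (R, S): payoffs 15, 13 → best response U.
Player 1 against (R, T): payoffs 19, 14 → best response U.
Player 2 against (U, S): payoffs 13, 4 → best response L.
Player 2 against (U, T): payoffs 2, 20 → best response R.
Player 2 against (D, S): payoffs 5, 7 → best response R.
Player 2 against (D, T): payoffs 20, 10 → best response L.
Player 3 against (U, L): payoffs 13, 14 → best response T.
Player 3 against (U, R): payoffs 15, 8 → best response S.
Player 3 against (D, L): payoffs 12, 3 → best response S.
Player 3 against (D, R): payoffs 9, 11 → best response T.
No profile is a mutual best response for all players.

This game has no pure Nash equilibrium.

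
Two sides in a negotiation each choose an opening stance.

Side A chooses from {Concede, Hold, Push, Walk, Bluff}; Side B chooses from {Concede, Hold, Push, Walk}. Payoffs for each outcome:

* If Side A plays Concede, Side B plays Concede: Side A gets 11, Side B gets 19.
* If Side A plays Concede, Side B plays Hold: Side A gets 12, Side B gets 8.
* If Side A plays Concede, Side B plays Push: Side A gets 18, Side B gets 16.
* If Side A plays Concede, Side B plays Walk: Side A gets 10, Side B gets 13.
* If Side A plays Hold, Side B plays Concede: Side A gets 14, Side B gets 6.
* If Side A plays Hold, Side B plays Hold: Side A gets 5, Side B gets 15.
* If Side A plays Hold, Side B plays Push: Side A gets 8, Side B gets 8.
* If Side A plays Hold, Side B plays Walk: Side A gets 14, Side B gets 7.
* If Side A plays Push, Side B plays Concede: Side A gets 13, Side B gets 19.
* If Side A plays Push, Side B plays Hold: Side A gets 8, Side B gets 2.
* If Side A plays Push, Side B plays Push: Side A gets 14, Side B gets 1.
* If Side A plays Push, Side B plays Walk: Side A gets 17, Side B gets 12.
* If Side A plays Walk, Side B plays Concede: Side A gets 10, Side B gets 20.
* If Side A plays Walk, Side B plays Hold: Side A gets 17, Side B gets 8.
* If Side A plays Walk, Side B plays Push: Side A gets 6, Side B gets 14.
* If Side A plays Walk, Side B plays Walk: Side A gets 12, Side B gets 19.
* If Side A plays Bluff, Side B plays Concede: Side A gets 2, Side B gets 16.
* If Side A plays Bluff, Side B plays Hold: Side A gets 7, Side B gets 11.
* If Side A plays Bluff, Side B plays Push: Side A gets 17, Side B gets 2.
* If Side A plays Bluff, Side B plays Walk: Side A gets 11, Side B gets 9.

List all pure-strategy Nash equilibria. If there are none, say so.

No pure-strategy Nash equilibrium.

Side A against Concede: payoffs 11, 14, 13, 10, 2 → best response Hold.
Side A against Hold: payoffs 12, 5, 8, 17, 7 → best response Walk.
Side A against Push: payoffs 18, 8, 14, 6, 17 → best response Concede.
Side A against Walk: payoffs 10, 14, 17, 12, 11 → best response Push.
Side B against Concede: payoffs 19, 8, 16, 13 → best response Concede.
Side B against Hold: payoffs 6, 15, 8, 7 → best response Hold.
Side B against Push: payoffs 19, 2, 1, 12 → best response Concede.
Side B against Walk: payoffs 20, 8, 14, 19 → best response Concede.
Side B against Bluff: payoffs 16, 11, 2, 9 → best response Concede.
No profile is a mutual best response for all players.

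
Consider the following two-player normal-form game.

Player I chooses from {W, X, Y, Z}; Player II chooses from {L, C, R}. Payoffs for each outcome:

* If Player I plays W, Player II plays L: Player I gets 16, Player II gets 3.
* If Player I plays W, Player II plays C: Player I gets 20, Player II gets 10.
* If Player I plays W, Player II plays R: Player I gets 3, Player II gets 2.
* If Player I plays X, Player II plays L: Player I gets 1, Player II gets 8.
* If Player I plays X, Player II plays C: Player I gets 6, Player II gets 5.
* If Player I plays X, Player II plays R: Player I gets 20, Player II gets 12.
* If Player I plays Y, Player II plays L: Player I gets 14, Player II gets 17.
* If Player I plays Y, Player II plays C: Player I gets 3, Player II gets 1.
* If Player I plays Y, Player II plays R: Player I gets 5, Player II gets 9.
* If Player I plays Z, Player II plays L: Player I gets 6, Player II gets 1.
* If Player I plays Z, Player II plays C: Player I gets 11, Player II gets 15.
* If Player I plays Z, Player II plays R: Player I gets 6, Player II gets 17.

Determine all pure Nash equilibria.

(W, L): Player II can switch to C (3 → 10). Not NE.
(W, C): Player I gets 20, best alternative 11; Player II gets 10, best alternative 3. No profitable deviation — NE.
(W, R): Player I can switch to X (3 → 20). Not NE.
(X, L): Player I can switch to W (1 → 16). Not NE.
(X, C): Player I can switch to W (6 → 20). Not NE.
(X, R): Player I gets 20, best alternative 6; Player II gets 12, best alternative 8. No profitable deviation — NE.
(Y, L): Player I can switch to W (14 → 16). Not NE.
(Y, C): Player I can switch to W (3 → 20). Not NE.
(Y, R): Player I can switch to X (5 → 20). Not NE.
(Z, L): Player I can switch to W (6 → 16). Not NE.
(The remaining 2 profiles each have a profitable deviation by the same check.)

(W, C) and (X, R)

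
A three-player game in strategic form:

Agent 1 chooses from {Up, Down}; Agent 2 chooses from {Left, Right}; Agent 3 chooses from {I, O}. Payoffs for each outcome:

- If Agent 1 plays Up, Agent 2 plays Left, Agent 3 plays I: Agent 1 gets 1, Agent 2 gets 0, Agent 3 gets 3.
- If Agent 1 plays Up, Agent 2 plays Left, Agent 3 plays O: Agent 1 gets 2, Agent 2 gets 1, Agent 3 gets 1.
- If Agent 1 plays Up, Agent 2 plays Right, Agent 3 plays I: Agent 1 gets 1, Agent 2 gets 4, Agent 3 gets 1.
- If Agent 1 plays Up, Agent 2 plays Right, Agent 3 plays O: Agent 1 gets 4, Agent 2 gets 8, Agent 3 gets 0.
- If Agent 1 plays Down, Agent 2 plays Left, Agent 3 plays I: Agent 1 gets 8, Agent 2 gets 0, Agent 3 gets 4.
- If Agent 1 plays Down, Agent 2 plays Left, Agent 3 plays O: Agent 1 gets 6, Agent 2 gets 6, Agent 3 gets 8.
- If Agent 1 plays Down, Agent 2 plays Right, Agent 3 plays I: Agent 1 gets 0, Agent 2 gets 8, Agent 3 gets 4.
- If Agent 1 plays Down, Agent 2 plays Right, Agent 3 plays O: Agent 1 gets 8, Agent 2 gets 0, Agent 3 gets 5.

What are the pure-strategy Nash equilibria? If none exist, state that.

(Up, Left, I): Agent 1 can switch to Down (1 → 8). Not NE.
(Up, Left, O): Agent 1 can switch to Down (2 → 6). Not NE.
(Up, Right, I): Agent 1 gets 1, best alternative 0; Agent 2 gets 4, best alternative 0; Agent 3 gets 1, best alternative 0. No profitable deviation — NE.
(Up, Right, O): Agent 1 can switch to Down (4 → 8). Not NE.
(Down, Left, I): Agent 2 can switch to Right (0 → 8). Not NE.
(Down, Left, O): Agent 1 gets 6, best alternative 2; Agent 2 gets 6, best alternative 0; Agent 3 gets 8, best alternative 4. No profitable deviation — NE.
(Down, Right, I): Agent 1 can switch to Up (0 → 1). Not NE.
(Down, Right, O): Agent 2 can switch to Left (0 → 6). Not NE.

(Up, Right, I) and (Down, Left, O)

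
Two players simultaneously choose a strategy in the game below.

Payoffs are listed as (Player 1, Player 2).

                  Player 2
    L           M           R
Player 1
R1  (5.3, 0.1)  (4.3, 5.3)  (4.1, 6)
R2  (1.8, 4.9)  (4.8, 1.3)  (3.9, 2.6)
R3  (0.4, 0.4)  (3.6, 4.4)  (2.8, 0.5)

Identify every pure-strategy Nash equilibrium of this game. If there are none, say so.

The unique pure-strategy Nash equilibrium is (R1, R).

(R1, L): Player 2 can switch to M (0.1 → 5.3). Not NE.
(R1, M): Player 1 can switch to R2 (4.3 → 4.8). Not NE.
(R1, R): Player 1 gets 4.1, best alternative 3.9; Player 2 gets 6, best alternative 5.3. No profitable deviation — NE.
(R2, L): Player 1 can switch to R1 (1.8 → 5.3). Not NE.
(R2, M): Player 2 can switch to L (1.3 → 4.9). Not NE.
(R2, R): Player 1 can switch to R1 (3.9 → 4.1). Not NE.
(R3, L): Player 1 can switch to R1 (0.4 → 5.3). Not NE.
(R3, M): Player 1 can switch to R1 (3.6 → 4.3). Not NE.
(R3, R): Player 1 can switch to R1 (2.8 → 4.1). Not NE.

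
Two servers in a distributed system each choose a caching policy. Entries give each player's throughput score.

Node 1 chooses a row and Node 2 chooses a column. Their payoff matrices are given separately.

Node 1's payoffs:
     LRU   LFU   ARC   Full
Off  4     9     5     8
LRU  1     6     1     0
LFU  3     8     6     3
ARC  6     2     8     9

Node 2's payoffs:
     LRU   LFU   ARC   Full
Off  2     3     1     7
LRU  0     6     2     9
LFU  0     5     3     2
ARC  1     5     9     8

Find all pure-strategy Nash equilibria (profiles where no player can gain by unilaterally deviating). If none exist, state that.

For each player, find the best response to each opponent profile; mutual best responses are the pure NE.
Node 1 against LRU: payoffs 4, 1, 3, 6 → best response ARC.
Node 1 against LFU: payoffs 9, 6, 8, 2 → best response Off.
Node 1 against ARC: payoffs 5, 1, 6, 8 → best response ARC.
Node 1 against Full: payoffs 8, 0, 3, 9 → best response ARC.
Node 2 against Off: payoffs 2, 3, 1, 7 → best response Full.
Node 2 against LRU: payoffs 0, 6, 2, 9 → best response Full.
Node 2 against LFU: payoffs 0, 5, 3, 2 → best response LFU.
Node 2 against ARC: payoffs 1, 5, 9, 8 → best response ARC.
Mutual best responses: (ARC, ARC).

Pure NE: (ARC, ARC)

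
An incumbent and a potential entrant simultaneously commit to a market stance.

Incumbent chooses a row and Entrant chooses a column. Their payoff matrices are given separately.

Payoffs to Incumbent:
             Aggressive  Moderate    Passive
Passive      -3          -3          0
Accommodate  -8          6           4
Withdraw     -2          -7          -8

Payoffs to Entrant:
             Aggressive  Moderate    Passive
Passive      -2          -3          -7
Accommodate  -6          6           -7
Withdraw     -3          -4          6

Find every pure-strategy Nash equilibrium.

(Accommodate, Moderate)

Check each profile: it is a Nash equilibrium iff no player can strictly gain by switching unilaterally.
(Passive, Aggressive): Incumbent can switch to Withdraw (-3 → -2). Not NE.
(Passive, Moderate): Incumbent can switch to Accommodate (-3 → 6). Not NE.
(Passive, Passive): Incumbent can switch to Accommodate (0 → 4). Not NE.
(Accommodate, Aggressive): Incumbent can switch to Passive (-8 → -3). Not NE.
(Accommodate, Moderate): Incumbent gets 6, best alternative -3; Entrant gets 6, best alternative -6. No profitable deviation — NE.
(Accommodate, Passive): Entrant can switch to Aggressive (-7 → -6). Not NE.
(Withdraw, Aggressive): Entrant can switch to Passive (-3 → 6). Not NE.
(Withdraw, Moderate): Incumbent can switch to Passive (-7 → -3). Not NE.
(Withdraw, Passive): Incumbent can switch to Passive (-8 → 0). Not NE.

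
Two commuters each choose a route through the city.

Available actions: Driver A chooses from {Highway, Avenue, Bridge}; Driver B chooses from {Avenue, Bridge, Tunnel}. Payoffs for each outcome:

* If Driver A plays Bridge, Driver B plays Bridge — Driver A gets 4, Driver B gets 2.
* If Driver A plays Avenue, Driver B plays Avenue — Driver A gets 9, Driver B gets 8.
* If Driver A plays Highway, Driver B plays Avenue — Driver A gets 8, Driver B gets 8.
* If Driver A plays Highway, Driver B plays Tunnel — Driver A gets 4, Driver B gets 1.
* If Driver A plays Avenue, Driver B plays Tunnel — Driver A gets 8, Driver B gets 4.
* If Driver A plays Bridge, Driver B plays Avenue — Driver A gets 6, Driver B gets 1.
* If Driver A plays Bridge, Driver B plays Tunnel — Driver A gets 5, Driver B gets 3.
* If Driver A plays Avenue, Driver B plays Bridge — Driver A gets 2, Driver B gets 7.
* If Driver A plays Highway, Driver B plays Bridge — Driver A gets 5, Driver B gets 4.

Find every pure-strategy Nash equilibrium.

(Highway, Avenue): Driver A can switch to Avenue (8 → 9). Not NE.
(Highway, Bridge): Driver B can switch to Avenue (4 → 8). Not NE.
(Highway, Tunnel): Driver A can switch to Avenue (4 → 8). Not NE.
(Avenue, Avenue): Driver A gets 9, best alternative 8; Driver B gets 8, best alternative 7. No profitable deviation — NE.
(Avenue, Bridge): Driver A can switch to Highway (2 → 5). Not NE.
(Avenue, Tunnel): Driver B can switch to Avenue (4 → 8). Not NE.
(Bridge, Avenue): Driver A can switch to Highway (6 → 8). Not NE.
(Bridge, Bridge): Driver A can switch to Highway (4 → 5). Not NE.
(Bridge, Tunnel): Driver A can switch to Avenue (5 → 8). Not NE.

The unique pure-strategy Nash equilibrium is (Avenue, Avenue).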